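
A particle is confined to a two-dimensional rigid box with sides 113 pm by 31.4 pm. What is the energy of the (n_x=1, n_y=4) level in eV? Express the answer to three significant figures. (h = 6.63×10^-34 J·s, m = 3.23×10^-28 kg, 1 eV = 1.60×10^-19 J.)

For a 2D rectangular well E = (h²/8m)·Σ n_i²/L_i² = (6.63×10^-34)²/(8·3.23×10^-28) · [1²/(113 pm)² + 4²/(31.4 pm)²].
Evaluating gives E = 2.774×10^-18 J = 17.3 eV.

E = 17.3 eV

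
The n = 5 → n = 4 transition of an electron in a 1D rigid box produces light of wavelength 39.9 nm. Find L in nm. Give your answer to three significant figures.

The photon carries ΔE = hc/λ = 6.626×10^-34·2.998×10^8/3.99×10^-8 m = 4.979×10^-18 J.
Since ΔE = (5² − 4²)E_1, E_1 = 5.532×10^-19 J, and L = h/√(8m_eE_1) = 3.30×10^-10 m = 0.330 nm.

L = 0.330 nm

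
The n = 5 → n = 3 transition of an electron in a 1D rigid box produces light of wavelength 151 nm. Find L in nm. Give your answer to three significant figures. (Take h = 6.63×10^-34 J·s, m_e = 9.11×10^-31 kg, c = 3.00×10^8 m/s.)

L = 0.856 nm

The photon carries ΔE = hc/λ = 6.63×10^-34·3.00×10^8/1.51×10^-7 m = 1.317×10^-18 J.
Since ΔE = (5² − 3²)E_1, E_1 = 8.231×10^-20 J, and L = h/√(8m_eE_1) = 8.56×10^-10 m = 0.856 nm.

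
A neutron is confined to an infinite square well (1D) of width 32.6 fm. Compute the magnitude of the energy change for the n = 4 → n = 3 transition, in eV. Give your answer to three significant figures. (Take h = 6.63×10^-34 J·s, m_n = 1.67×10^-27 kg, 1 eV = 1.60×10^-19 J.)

E_1 = h²/(8m_nL²) = 3.096×10^-14 J.
|ΔE| = |4² − 3²|·E_1 = 7·3.096×10^-14 J = 2.167×10^-13 J = 1.35×10^6 eV.

|ΔE| = 1.35×10^6 eV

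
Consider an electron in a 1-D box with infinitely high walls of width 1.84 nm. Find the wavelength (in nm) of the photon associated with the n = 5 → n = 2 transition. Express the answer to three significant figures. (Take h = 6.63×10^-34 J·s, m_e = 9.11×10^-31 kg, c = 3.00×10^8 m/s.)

λ = 532 nm

E_1 = h²/(8m_eL²) = 1.781×10^-20 J, so ΔE = (5² − 2²)E_1 = 3.740×10^-19 J.
λ = hc/ΔE = (6.63×10^-34·3.00×10^8)/3.740×10^-19 = 5.32×10^-7 m = 532 nm.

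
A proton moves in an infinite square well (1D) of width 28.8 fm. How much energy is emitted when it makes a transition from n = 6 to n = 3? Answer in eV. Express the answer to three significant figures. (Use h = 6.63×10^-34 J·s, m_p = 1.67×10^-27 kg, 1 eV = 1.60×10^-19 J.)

|ΔE| = 6.69×10^6 eV

E_1 = h²/(8m_pL²) = 3.967×10^-14 J.
|ΔE| = |6² − 3²|·E_1 = 27·3.967×10^-14 J = 1.071×10^-12 J = 6.69×10^6 eV.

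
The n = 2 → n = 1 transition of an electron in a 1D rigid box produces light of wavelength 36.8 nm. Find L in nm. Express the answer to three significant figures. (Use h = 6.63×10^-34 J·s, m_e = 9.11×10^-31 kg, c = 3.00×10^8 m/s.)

L = 0.183 nm

The photon carries ΔE = hc/λ = 6.63×10^-34·3.00×10^8/3.68×10^-8 m = 5.405×10^-18 J.
Since ΔE = (2² − 1²)E_1, E_1 = 1.802×10^-18 J, and L = h/√(8m_eE_1) = 1.83×10^-10 m = 0.183 nm.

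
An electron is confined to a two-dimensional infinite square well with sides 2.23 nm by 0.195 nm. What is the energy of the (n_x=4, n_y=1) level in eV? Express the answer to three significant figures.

For a 2D rectangular well E = (h²/8m_e)·Σ n_i²/L_i² = (6.626×10^-34)²/(8·9.109×10^-31) · [4²/(2.23 nm)² + 1²/(0.195 nm)²].
Evaluating gives E = 1.778×10^-18 J = 11.1 eV.

E = 11.1 eV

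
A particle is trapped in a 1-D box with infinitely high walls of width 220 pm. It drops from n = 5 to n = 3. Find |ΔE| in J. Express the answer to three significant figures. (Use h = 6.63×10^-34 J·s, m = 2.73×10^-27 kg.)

E_1 = h²/(8mL²) = 4.158×10^-22 J.
|ΔE| = |5² − 3²|·E_1 = 16·4.158×10^-22 J = 6.65×10^-21 J.

|ΔE| = 6.65×10^-21 J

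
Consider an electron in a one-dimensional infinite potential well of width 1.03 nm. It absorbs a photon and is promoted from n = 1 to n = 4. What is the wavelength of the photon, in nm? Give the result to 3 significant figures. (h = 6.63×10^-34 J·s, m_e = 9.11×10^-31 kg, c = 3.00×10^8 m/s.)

λ = 233 nm

E_1 = h²/(8m_eL²) = 5.685×10^-20 J, so ΔE = (4² − 1²)E_1 = 8.527×10^-19 J.
λ = hc/ΔE = (6.63×10^-34·3.00×10^8)/8.527×10^-19 = 2.33×10^-7 m = 233 nm.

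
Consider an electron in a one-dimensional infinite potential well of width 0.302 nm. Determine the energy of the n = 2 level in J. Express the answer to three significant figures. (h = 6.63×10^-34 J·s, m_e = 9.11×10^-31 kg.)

E_2 = 2.65×10^-18 J

For an infinite well E_n = n²h²/(8m_eL²), so E_1 = h²/(8m_eL²) = (6.63×10^-34)²/(8·9.11×10^-31·(3.02×10^-10 m)²) = 6.613×10^-19 J.
Then E_2 = 2²·E_1 = 4·6.613×10^-19 J = 2.65×10^-18 J.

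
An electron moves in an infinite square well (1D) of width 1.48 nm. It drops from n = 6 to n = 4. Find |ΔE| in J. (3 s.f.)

E_1 = h²/(8m_eL²) = 2.751×10^-20 J.
|ΔE| = |6² − 4²|·E_1 = 20·2.751×10^-20 J = 5.50×10^-19 J.

|ΔE| = 5.50×10^-19 J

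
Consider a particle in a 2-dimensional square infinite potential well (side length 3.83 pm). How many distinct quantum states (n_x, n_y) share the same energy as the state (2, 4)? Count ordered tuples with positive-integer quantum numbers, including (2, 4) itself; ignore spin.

The level has n_x² + n_y² = 20. The ordered positive-integer solutions are (2, 4), (4, 2).
That gives 2 states.

degeneracy = 2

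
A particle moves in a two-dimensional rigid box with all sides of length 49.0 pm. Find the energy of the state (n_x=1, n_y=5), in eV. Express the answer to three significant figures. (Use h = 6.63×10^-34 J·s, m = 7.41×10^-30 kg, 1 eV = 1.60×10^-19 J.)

E = 502 eV

For a 2D rectangular well E = (h²/8m)·Σ n_i²/L_i² = (6.63×10^-34)²/(8·7.41×10^-30) · [1²/(49.0 pm)² + 5²/(49.0 pm)²].
Evaluating gives E = 8.030×10^-17 J = 502 eV.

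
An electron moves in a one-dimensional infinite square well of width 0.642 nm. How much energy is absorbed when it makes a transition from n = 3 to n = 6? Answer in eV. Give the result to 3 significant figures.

|ΔE| = 24.6 eV

E_1 = h²/(8m_eL²) = 1.462×10^-19 J.
|ΔE| = |3² − 6²|·E_1 = 27·1.462×10^-19 J = 3.947×10^-18 J = 24.6 eV.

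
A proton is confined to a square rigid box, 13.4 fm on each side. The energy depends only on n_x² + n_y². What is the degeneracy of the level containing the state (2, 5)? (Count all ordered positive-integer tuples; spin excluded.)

The level has n_x² + n_y² = 29. The ordered positive-integer solutions are (2, 5), (5, 2).
That gives 2 states.

degeneracy = 2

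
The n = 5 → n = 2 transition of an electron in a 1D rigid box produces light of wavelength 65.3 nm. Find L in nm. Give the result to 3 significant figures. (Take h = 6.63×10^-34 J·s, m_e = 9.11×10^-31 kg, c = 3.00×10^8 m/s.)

L = 0.645 nm

The photon carries ΔE = hc/λ = 6.63×10^-34·3.00×10^8/6.53×10^-8 m = 3.046×10^-18 J.
Since ΔE = (5² − 2²)E_1, E_1 = 1.450×10^-19 J, and L = h/√(8m_eE_1) = 6.45×10^-10 m = 0.645 nm.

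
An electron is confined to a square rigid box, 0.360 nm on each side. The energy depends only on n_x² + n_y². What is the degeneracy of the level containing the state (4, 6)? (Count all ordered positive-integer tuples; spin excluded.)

degeneracy = 2

The level has n_x² + n_y² = 52. The ordered positive-integer solutions are (4, 6), (6, 4).
That gives 2 states.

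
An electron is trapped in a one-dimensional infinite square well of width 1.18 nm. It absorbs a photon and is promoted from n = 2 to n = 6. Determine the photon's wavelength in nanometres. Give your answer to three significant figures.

λ = 143 nm

E_1 = h²/(8m_eL²) = 4.327×10^-20 J, so ΔE = (6² − 2²)E_1 = 1.385×10^-18 J.
λ = hc/ΔE = (6.626×10^-34·2.998×10^8)/1.385×10^-18 = 1.43×10^-7 m = 143 nm.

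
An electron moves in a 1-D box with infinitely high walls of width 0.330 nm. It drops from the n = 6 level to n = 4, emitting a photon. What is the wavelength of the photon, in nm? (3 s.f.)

E_1 = h²/(8m_eL²) = 5.532×10^-19 J, so ΔE = (6² − 4²)E_1 = 1.106×10^-17 J.
λ = hc/ΔE = (6.626×10^-34·2.998×10^8)/1.106×10^-17 = 1.80×10^-8 m = 18.0 nm.

λ = 18.0 nm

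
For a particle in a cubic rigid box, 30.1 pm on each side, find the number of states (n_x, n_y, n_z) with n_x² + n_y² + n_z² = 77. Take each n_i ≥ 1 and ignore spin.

degeneracy = 12

The level has n_x² + n_y² + n_z² = 77. The ordered positive-integer solutions are (2, 3, 8), (2, 8, 3), (3, 2, 8), (3, 8, 2), (4, 5, 6), (4, 6, 5), (5, 4, 6), (5, 6, 4), (6, 4, 5), (6, 5, 4), (8, 2, 3), (8, 3, 2).
That gives 12 states.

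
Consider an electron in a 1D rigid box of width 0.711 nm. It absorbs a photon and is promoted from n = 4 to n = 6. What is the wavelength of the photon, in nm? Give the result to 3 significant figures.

E_1 = h²/(8m_eL²) = 1.192×10^-19 J, so ΔE = (6² − 4²)E_1 = 2.384×10^-18 J.
λ = hc/ΔE = (6.626×10^-34·2.998×10^8)/2.384×10^-18 = 8.33×10^-8 m = 83.3 nm.

λ = 83.3 nm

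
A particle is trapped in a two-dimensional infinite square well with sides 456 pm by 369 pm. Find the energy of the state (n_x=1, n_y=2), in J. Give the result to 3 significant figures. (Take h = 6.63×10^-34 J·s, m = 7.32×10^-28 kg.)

For a 2D rectangular well E = (h²/8m)·Σ n_i²/L_i² = (6.63×10^-34)²/(8·7.32×10^-28) · [1²/(456 pm)² + 2²/(369 pm)²].
Evaluating gives E = 2.57×10^-21 J.

E = 2.57×10^-21 J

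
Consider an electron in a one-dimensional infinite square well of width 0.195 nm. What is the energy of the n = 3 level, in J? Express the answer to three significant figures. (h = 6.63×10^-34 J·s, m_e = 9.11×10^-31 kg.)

For an infinite well E_n = n²h²/(8m_eL²), so E_1 = h²/(8m_eL²) = (6.63×10^-34)²/(8·9.11×10^-31·(1.95×10^-10 m)²) = 1.586×10^-18 J.
Then E_3 = 3²·E_1 = 9·1.586×10^-18 J = 1.43×10^-17 J.

E_3 = 1.43×10^-17 J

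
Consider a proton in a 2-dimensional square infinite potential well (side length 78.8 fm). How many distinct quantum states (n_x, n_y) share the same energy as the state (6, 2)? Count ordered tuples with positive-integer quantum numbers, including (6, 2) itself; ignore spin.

The level has n_x² + n_y² = 40. The ordered positive-integer solutions are (2, 6), (6, 2).
That gives 2 states.

degeneracy = 2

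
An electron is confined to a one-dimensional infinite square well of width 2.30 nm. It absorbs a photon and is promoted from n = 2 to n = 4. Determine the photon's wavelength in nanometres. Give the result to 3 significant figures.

E_1 = h²/(8m_eL²) = 1.139×10^-20 J, so ΔE = (4² − 2²)E_1 = 1.367×10^-19 J.
λ = hc/ΔE = (6.626×10^-34·2.998×10^8)/1.367×10^-19 = 1.45×10^-6 m = 1.45×10^3 nm.

λ = 1.45×10^3 nm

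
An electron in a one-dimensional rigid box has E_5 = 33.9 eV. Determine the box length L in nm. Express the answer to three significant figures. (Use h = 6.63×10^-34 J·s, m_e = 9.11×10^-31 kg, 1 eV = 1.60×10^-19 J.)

From E_n = n²h²/(8m_eL²), L = n·h/√(8m_eE_n).
E_5 = 33.9 eV = 5.424×10^-18 J, so L = 5·6.63×10^-34/√(8·9.11×10^-31·5.424×10^-18) = 5.27×10^-10 m = 0.527 nm.

L = 0.527 nm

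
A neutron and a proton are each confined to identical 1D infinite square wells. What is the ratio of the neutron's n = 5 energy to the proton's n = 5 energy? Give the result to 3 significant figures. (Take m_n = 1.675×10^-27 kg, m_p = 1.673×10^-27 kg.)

E_n ∝ 1/m at fixed n and L, so the ratio is m_p/m_n = 1.673×10^-27/1.675×10^-27 = 0.999.

0.999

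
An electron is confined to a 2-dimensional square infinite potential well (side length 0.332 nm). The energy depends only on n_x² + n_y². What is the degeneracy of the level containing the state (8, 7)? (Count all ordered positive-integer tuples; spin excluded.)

degeneracy = 2

The level has n_x² + n_y² = 113. The ordered positive-integer solutions are (7, 8), (8, 7).
That gives 2 states.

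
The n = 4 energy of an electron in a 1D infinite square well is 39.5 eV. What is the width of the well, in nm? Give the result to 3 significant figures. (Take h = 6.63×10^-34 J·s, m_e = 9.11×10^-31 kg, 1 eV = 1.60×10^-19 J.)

From E_n = n²h²/(8m_eL²), L = n·h/√(8m_eE_n).
E_4 = 39.5 eV = 6.320×10^-18 J, so L = 4·6.63×10^-34/√(8·9.11×10^-31·6.320×10^-18) = 3.91×10^-10 m = 0.391 nm.

L = 0.391 nm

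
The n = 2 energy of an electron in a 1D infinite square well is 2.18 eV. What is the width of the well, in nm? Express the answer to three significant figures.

From E_n = n²h²/(8m_eL²), L = n·h/√(8m_eE_n).
E_2 = 2.18 eV = 3.492×10^-19 J, so L = 2·6.626×10^-34/√(8·9.109×10^-31·3.492×10^-19) = 8.31×10^-10 m = 0.831 nm.

L = 0.831 nm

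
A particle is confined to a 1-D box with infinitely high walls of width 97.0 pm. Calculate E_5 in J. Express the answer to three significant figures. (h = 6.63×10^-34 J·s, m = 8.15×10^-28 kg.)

E_5 = 1.79×10^-19 J

For an infinite well E_n = n²h²/(8mL²), so E_1 = h²/(8mL²) = (6.63×10^-34)²/(8·8.15×10^-28·(9.70×10^-11 m)²) = 7.165×10^-21 J.
Then E_5 = 5²·E_1 = 25·7.165×10^-21 J = 1.79×10^-19 J.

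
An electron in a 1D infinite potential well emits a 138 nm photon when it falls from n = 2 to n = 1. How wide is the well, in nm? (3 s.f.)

The photon carries ΔE = hc/λ = 6.626×10^-34·2.998×10^8/1.38×10^-7 m = 1.439×10^-18 J.
Since ΔE = (2² − 1²)E_1, E_1 = 4.797×10^-19 J, and L = h/√(8m_eE_1) = 3.54×10^-10 m = 0.354 nm.

L = 0.354 nm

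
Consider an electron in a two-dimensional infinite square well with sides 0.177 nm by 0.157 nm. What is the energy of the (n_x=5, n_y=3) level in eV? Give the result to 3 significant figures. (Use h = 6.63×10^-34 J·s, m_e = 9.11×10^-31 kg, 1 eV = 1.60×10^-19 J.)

For a 2D rectangular well E = (h²/8m_e)·Σ n_i²/L_i² = (6.63×10^-34)²/(8·9.11×10^-31) · [5²/(0.177 nm)² + 3²/(0.157 nm)²].
Evaluating gives E = 7.015×10^-17 J = 438 eV.

E = 438 eV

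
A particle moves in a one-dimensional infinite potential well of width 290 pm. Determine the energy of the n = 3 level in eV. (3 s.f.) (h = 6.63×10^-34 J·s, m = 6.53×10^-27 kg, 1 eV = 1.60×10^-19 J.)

For an infinite well E_n = n²h²/(8mL²), so E_1 = h²/(8mL²) = (6.63×10^-34)²/(8·6.53×10^-27·(2.90×10^-10 m)²) = 1.001×10^-22 J.
Then E_3 = 3²·E_1 = 9·1.001×10^-22 J = 9.009×10^-22 J.
Converting, E_3 = 9.009×10^-22 J / (1.60×10^-19 J/eV) = 0.00563 eV.

E_3 = 0.00563 eV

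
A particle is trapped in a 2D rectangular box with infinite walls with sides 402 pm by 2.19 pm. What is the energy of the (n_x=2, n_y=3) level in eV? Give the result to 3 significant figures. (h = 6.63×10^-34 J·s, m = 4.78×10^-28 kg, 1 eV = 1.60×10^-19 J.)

For a 2D rectangular well E = (h²/8m)·Σ n_i²/L_i² = (6.63×10^-34)²/(8·4.78×10^-28) · [2²/(402 pm)² + 3²/(2.19 pm)²].
Evaluating gives E = 2.157×10^-16 J = 1.35×10^3 eV.

E = 1.35×10^3 eV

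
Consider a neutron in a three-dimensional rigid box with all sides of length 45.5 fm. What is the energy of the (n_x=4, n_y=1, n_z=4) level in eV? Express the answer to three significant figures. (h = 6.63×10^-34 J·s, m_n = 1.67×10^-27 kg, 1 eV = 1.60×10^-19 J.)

E = 3.28×10^6 eV

For a 3D rectangular well E = (h²/8m_n)·Σ n_i²/L_i² = (6.63×10^-34)²/(8·1.67×10^-27) · [4²/(45.5 fm)² + 1²/(45.5 fm)² + 4²/(45.5 fm)²].
Evaluating gives E = 5.245×10^-13 J = 3.28×10^6 eV.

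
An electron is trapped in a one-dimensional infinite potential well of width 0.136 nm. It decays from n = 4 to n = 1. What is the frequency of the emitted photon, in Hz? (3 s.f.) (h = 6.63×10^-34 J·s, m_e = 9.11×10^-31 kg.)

E_1 = h²/(8m_eL²) = 3.261×10^-18 J and ΔE = (4² − 1²)E_1 = 4.891×10^-17 J.
f = ΔE/h = 4.891×10^-17/6.63×10^-34 = 7.38×10^16 Hz.

f = 7.38×10^16 Hz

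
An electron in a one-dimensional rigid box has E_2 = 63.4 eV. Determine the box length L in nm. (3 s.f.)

From E_n = n²h²/(8m_eL²), L = n·h/√(8m_eE_n).
E_2 = 63.4 eV = 1.016×10^-17 J, so L = 2·6.626×10^-34/√(8·9.109×10^-31·1.016×10^-17) = 1.54×10^-10 m = 0.154 nm.

L = 0.154 nm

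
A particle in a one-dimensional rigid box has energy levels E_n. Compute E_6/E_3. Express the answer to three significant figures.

E_n ∝ n², so E_6/E_3 = 6²/3² = 36/9 = 4.00.

4.00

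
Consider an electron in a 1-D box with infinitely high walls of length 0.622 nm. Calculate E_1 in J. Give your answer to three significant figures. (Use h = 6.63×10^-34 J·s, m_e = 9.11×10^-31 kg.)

E_1 = 1.56×10^-19 J

For an infinite well E_n = n²h²/(8m_eL²), so E_1 = h²/(8m_eL²) = (6.63×10^-34)²/(8·9.11×10^-31·(6.22×10^-10 m)²) = 1.559×10^-19 J.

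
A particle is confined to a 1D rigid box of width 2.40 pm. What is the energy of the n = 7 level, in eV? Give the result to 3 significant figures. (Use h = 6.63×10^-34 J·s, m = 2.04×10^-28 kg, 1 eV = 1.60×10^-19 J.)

For an infinite well E_n = n²h²/(8mL²), so E_1 = h²/(8mL²) = (6.63×10^-34)²/(8·2.04×10^-28·(2.40×10^-12 m)²) = 4.676×10^-17 J.
Then E_7 = 7²·E_1 = 49·4.676×10^-17 J = 2.291×10^-15 J.
Converting, E_7 = 2.291×10^-15 J / (1.60×10^-19 J/eV) = 1.43×10^4 eV.

E_7 = 1.43×10^4 eV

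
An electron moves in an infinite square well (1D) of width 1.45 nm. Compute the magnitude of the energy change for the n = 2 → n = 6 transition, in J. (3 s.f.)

E_1 = h²/(8m_eL²) = 2.866×10^-20 J.
|ΔE| = |2² − 6²|·E_1 = 32·2.866×10^-20 J = 9.17×10^-19 J.

|ΔE| = 9.17×10^-19 J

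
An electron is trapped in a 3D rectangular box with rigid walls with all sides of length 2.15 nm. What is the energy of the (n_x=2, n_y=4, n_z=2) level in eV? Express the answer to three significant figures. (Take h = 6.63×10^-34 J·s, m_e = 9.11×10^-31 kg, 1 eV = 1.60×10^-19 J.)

For a 3D rectangular well E = (h²/8m_e)·Σ n_i²/L_i² = (6.63×10^-34)²/(8·9.11×10^-31) · [2²/(2.15 nm)² + 4²/(2.15 nm)² + 2²/(2.15 nm)²].
Evaluating gives E = 3.132×10^-19 J = 1.96 eV.

E = 1.96 eV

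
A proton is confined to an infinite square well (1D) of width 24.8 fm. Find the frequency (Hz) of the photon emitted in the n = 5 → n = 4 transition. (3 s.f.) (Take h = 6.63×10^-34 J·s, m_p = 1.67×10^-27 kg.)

f = 7.26×10^20 Hz

E_1 = h²/(8m_pL²) = 5.350×10^-14 J and ΔE = (5² − 4²)E_1 = 4.815×10^-13 J.
f = ΔE/h = 4.815×10^-13/6.63×10^-34 = 7.26×10^20 Hz.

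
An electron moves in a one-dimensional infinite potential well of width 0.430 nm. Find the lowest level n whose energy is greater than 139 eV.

E_1 = h²/(8m_eL²) = 3.258×10^-19 J = 2.034 eV.
Need n² > 139/2.034 = 68.34, i.e. n > 8.267.
The smallest integer satisfying this is n = 9.

n = 9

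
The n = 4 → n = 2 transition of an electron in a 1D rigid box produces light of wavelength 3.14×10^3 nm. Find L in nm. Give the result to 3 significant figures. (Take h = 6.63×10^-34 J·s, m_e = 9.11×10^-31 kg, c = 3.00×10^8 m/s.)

L = 3.38 nm

The photon carries ΔE = hc/λ = 6.63×10^-34·3.00×10^8/3.14×10^-6 m = 6.334×10^-20 J.
Since ΔE = (4² − 2²)E_1, E_1 = 5.278×10^-21 J, and L = h/√(8m_eE_1) = 3.38×10^-9 m = 3.38 nm.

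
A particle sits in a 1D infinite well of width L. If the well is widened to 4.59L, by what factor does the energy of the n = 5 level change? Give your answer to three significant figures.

0.0475

E_n ∝ 1/L², so the energy scales by 1/4.59² = 0.0475.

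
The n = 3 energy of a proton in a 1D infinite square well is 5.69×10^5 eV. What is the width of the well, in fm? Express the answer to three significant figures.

L = 56.9 fm

From E_n = n²h²/(8m_pL²), L = n·h/√(8m_pE_n).
E_3 = 5.69×10^5 eV = 9.115×10^-14 J, so L = 3·6.626×10^-34/√(8·1.673×10^-27·9.115×10^-14) = 5.69×10^-14 m = 56.9 fm.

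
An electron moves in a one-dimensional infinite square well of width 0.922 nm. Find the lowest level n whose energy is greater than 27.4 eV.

n = 8

E_1 = h²/(8m_eL²) = 7.087×10^-20 J = 0.4424 eV.
Need n² > 27.4/0.4424 = 61.93, i.e. n > 7.870.
The smallest integer satisfying this is n = 8.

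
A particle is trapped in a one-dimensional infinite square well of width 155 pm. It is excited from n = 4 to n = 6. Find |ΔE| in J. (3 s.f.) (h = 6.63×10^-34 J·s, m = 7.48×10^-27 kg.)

|ΔE| = 6.12×10^-21 J

E_1 = h²/(8mL²) = 3.058×10^-22 J.
|ΔE| = |4² − 6²|·E_1 = 20·3.058×10^-22 J = 6.12×10^-21 J.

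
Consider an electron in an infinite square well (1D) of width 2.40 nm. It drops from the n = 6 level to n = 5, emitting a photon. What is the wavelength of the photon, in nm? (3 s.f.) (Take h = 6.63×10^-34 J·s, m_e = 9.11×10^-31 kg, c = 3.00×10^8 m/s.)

E_1 = h²/(8m_eL²) = 1.047×10^-20 J, so ΔE = (6² − 5²)E_1 = 1.152×10^-19 J.
λ = hc/ΔE = (6.63×10^-34·3.00×10^8)/1.152×10^-19 = 1.73×10^-6 m = 1.73×10^3 nm.

λ = 1.73×10^3 nm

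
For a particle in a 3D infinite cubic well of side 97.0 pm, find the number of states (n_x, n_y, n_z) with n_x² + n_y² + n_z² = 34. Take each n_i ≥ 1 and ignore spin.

The level has n_x² + n_y² + n_z² = 34. The ordered positive-integer solutions are (3, 3, 4), (3, 4, 3), (4, 3, 3).
That gives 3 states.

degeneracy = 3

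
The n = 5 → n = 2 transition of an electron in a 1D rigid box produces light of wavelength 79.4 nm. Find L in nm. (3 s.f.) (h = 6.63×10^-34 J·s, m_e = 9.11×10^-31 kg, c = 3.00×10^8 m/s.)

The photon carries ΔE = hc/λ = 6.63×10^-34·3.00×10^8/7.94×10^-8 m = 2.505×10^-18 J.
Since ΔE = (5² − 2²)E_1, E_1 = 1.193×10^-19 J, and L = h/√(8m_eE_1) = 7.11×10^-10 m = 0.711 nm.

L = 0.711 nm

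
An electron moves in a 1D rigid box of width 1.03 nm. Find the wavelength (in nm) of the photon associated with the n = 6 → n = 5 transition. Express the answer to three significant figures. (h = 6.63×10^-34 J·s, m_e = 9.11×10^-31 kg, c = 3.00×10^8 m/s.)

E_1 = h²/(8m_eL²) = 5.685×10^-20 J, so ΔE = (6² − 5²)E_1 = 6.254×10^-19 J.
λ = hc/ΔE = (6.63×10^-34·3.00×10^8)/6.254×10^-19 = 3.18×10^-7 m = 318 nm.

λ = 318 nm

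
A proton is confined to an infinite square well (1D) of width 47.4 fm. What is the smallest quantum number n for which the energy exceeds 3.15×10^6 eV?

n = 6

E_1 = h²/(8m_pL²) = 1.460×10^-14 J = 9.114×10^4 eV.
Need n² > 3.15×10^6/9.114×10^4 = 34.56, i.e. n > 5.879.
The smallest integer satisfying this is n = 6.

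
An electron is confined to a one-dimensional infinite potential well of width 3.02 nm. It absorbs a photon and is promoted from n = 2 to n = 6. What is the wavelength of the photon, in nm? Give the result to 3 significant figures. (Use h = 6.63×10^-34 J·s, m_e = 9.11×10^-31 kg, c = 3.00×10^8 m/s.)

λ = 940 nm

E_1 = h²/(8m_eL²) = 6.613×10^-21 J, so ΔE = (6² − 2²)E_1 = 2.116×10^-19 J.
λ = hc/ΔE = (6.63×10^-34·3.00×10^8)/2.116×10^-19 = 9.40×10^-7 m = 940 nm.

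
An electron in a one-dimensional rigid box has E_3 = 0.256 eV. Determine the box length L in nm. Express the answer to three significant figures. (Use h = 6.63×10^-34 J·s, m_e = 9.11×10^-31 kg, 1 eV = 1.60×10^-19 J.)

From E_n = n²h²/(8m_eL²), L = n·h/√(8m_eE_n).
E_3 = 0.256 eV = 4.096×10^-20 J, so L = 3·6.63×10^-34/√(8·9.11×10^-31·4.096×10^-20) = 3.64×10^-9 m = 3.64 nm.

L = 3.64 nm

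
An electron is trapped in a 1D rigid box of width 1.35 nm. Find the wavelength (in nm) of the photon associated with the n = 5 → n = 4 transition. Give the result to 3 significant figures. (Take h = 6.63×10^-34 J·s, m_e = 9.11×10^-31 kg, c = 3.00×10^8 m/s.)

λ = 668 nm

E_1 = h²/(8m_eL²) = 3.309×10^-20 J, so ΔE = (5² − 4²)E_1 = 2.978×10^-19 J.
λ = hc/ΔE = (6.63×10^-34·3.00×10^8)/2.978×10^-19 = 6.68×10^-7 m = 668 nm.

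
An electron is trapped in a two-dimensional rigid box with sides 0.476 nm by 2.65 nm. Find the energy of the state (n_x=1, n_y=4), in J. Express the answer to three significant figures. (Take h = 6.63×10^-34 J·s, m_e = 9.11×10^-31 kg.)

E = 4.04×10^-19 J

For a 2D rectangular well E = (h²/8m_e)·Σ n_i²/L_i² = (6.63×10^-34)²/(8·9.11×10^-31) · [1²/(0.476 nm)² + 4²/(2.65 nm)²].
Evaluating gives E = 4.04×10^-19 J.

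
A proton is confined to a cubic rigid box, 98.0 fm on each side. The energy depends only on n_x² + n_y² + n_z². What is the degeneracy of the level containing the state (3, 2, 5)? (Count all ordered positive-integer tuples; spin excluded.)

The level has n_x² + n_y² + n_z² = 38. The ordered positive-integer solutions are (1, 1, 6), (1, 6, 1), (2, 3, 5), (2, 5, 3), (3, 2, 5), (3, 5, 2), (5, 2, 3), (5, 3, 2), (6, 1, 1).
That gives 9 states.

degeneracy = 9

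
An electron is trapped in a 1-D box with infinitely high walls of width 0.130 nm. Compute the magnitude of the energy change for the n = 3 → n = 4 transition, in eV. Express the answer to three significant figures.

|ΔE| = 156 eV

E_1 = h²/(8m_eL²) = 3.565×10^-18 J.
|ΔE| = |3² − 4²|·E_1 = 7·3.565×10^-18 J = 2.496×10^-17 J = 156 eV.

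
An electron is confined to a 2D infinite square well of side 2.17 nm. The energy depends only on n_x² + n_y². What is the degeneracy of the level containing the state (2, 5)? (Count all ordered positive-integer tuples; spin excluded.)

degeneracy = 2

The level has n_x² + n_y² = 29. The ordered positive-integer solutions are (2, 5), (5, 2).
That gives 2 states.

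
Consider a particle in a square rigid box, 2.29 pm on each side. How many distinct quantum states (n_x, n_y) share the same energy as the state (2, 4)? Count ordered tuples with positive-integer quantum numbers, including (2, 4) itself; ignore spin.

The level has n_x² + n_y² = 20. The ordered positive-integer solutions are (2, 4), (4, 2).
That gives 2 states.

degeneracy = 2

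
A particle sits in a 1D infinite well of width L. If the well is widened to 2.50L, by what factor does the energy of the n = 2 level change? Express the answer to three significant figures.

0.160

E_n ∝ 1/L², so the energy scales by 1/2.50² = 0.160.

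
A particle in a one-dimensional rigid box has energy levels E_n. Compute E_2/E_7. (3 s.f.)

0.0816

E_n ∝ n², so E_2/E_7 = 2²/7² = 4/49 = 0.0816.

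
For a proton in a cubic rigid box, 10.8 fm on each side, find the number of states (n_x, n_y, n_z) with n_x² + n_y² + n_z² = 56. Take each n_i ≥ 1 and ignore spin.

The level has n_x² + n_y² + n_z² = 56. The ordered positive-integer solutions are (2, 4, 6), (2, 6, 4), (4, 2, 6), (4, 6, 2), (6, 2, 4), (6, 4, 2).
That gives 6 states.

degeneracy = 6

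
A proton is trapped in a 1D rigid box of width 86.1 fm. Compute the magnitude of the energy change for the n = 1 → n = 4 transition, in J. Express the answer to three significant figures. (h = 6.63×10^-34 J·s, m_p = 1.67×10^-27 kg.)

|ΔE| = 6.66×10^-14 J

E_1 = h²/(8m_pL²) = 4.438×10^-15 J.
|ΔE| = |1² − 4²|·E_1 = 15·4.438×10^-15 J = 6.66×10^-14 J.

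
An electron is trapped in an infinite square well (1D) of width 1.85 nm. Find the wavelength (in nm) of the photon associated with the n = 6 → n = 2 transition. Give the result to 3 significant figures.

λ = 353 nm

E_1 = h²/(8m_eL²) = 1.760×10^-20 J, so ΔE = (6² − 2²)E_1 = 5.632×10^-19 J.
λ = hc/ΔE = (6.626×10^-34·2.998×10^8)/5.632×10^-19 = 3.53×10^-7 m = 353 nm.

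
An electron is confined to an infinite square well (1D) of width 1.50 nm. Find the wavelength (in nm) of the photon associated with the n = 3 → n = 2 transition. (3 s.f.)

λ = 1.48×10^3 nm

E_1 = h²/(8m_eL²) = 2.678×10^-20 J, so ΔE = (3² − 2²)E_1 = 1.339×10^-19 J.
λ = hc/ΔE = (6.626×10^-34·2.998×10^8)/1.339×10^-19 = 1.48×10^-6 m = 1.48×10^3 nm.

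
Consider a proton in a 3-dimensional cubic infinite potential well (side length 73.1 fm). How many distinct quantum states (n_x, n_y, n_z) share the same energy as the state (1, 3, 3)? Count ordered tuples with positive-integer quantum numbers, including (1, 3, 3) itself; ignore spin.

degeneracy = 3

The level has n_x² + n_y² + n_z² = 19. The ordered positive-integer solutions are (1, 3, 3), (3, 1, 3), (3, 3, 1).
That gives 3 states.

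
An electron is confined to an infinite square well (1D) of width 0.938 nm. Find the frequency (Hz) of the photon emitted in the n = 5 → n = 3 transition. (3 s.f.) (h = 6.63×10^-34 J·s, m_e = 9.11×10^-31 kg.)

f = 1.65×10^15 Hz

E_1 = h²/(8m_eL²) = 6.855×10^-20 J and ΔE = (5² − 3²)E_1 = 1.097×10^-18 J.
f = ΔE/h = 1.097×10^-18/6.63×10^-34 = 1.65×10^15 Hz.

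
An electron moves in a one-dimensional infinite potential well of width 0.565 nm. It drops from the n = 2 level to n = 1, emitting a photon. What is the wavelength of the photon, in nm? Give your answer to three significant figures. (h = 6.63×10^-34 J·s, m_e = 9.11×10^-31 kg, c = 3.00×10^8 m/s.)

λ = 351 nm

E_1 = h²/(8m_eL²) = 1.889×10^-19 J, so ΔE = (2² − 1²)E_1 = 5.667×10^-19 J.
λ = hc/ΔE = (6.63×10^-34·3.00×10^8)/5.667×10^-19 = 3.51×10^-7 m = 351 nm.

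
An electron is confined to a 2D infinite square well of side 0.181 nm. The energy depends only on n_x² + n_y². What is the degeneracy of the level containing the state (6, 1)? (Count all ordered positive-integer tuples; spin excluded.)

degeneracy = 2

The level has n_x² + n_y² = 37. The ordered positive-integer solutions are (1, 6), (6, 1).
That gives 2 states.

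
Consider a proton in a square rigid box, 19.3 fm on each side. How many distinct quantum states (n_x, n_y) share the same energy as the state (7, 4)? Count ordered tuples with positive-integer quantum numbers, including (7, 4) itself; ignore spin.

degeneracy = 4

The level has n_x² + n_y² = 65. The ordered positive-integer solutions are (1, 8), (4, 7), (7, 4), (8, 1).
That gives 4 states.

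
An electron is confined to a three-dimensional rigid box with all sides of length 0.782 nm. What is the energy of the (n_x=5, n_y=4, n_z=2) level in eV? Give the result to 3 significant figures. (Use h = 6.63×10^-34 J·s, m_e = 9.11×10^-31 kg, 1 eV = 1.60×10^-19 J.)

For a 3D rectangular well E = (h²/8m_e)·Σ n_i²/L_i² = (6.63×10^-34)²/(8·9.11×10^-31) · [5²/(0.782 nm)² + 4²/(0.782 nm)² + 2²/(0.782 nm)²].
Evaluating gives E = 4.438×10^-18 J = 27.7 eV.

E = 27.7 eV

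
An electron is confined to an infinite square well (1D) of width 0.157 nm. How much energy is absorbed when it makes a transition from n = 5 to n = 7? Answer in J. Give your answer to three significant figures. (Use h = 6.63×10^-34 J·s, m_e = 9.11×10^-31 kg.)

|ΔE| = 5.87×10^-17 J

E_1 = h²/(8m_eL²) = 2.447×10^-18 J.
|ΔE| = |5² − 7²|·E_1 = 24·2.447×10^-18 J = 5.87×10^-17 J.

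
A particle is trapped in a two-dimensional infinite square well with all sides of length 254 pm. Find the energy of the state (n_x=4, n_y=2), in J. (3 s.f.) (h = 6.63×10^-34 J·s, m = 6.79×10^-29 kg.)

For a 2D rectangular well E = (h²/8m)·Σ n_i²/L_i² = (6.63×10^-34)²/(8·6.79×10^-29) · [4²/(254 pm)² + 2²/(254 pm)²].
Evaluating gives E = 2.51×10^-19 J.

E = 2.51×10^-19 J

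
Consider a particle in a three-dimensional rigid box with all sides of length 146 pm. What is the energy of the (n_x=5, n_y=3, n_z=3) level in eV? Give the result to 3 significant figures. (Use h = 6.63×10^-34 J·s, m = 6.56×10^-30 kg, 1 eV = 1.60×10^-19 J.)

For a 3D rectangular well E = (h²/8m)·Σ n_i²/L_i² = (6.63×10^-34)²/(8·6.56×10^-30) · [5²/(146 pm)² + 3²/(146 pm)² + 3²/(146 pm)²].
Evaluating gives E = 1.690×10^-17 J = 106 eV.

E = 106 eV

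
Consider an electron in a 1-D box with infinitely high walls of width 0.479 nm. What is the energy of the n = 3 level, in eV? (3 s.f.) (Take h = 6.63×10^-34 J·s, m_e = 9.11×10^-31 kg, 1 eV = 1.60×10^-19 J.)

For an infinite well E_n = n²h²/(8m_eL²), so E_1 = h²/(8m_eL²) = (6.63×10^-34)²/(8·9.11×10^-31·(4.79×10^-10 m)²) = 2.629×10^-19 J.
Then E_3 = 3²·E_1 = 9·2.629×10^-19 J = 2.366×10^-18 J.
Converting, E_3 = 2.366×10^-18 J / (1.60×10^-19 J/eV) = 14.8 eV.

E_3 = 14.8 eV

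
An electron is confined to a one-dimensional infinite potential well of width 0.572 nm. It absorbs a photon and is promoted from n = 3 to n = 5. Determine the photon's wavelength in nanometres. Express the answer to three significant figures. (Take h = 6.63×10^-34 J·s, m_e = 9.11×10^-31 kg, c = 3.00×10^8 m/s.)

E_1 = h²/(8m_eL²) = 1.843×10^-19 J, so ΔE = (5² − 3²)E_1 = 2.949×10^-18 J.
λ = hc/ΔE = (6.63×10^-34·3.00×10^8)/2.949×10^-18 = 6.74×10^-8 m = 67.4 nm.

λ = 67.4 nm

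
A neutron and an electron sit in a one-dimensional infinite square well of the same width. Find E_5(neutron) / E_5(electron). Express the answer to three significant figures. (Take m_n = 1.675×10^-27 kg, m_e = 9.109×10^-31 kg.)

E_n ∝ 1/m at fixed n and L, so the ratio is m_e/m_n = 9.109×10^-31/1.675×10^-27 = 5.44×10^-4.

5.44×10^-4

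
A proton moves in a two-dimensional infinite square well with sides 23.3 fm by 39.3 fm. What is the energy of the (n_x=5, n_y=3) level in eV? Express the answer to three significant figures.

E = 1.06×10^7 eV

For a 2D rectangular well E = (h²/8m_p)·Σ n_i²/L_i² = (6.626×10^-34)²/(8·1.673×10^-27) · [5²/(23.3 fm)² + 3²/(39.3 fm)²].
Evaluating gives E = 1.702×10^-12 J = 1.06×10^7 eV.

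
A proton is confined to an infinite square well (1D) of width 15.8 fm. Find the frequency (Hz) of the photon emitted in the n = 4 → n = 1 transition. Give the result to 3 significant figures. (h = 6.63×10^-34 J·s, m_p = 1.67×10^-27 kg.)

f = 2.98×10^21 Hz

E_1 = h²/(8m_pL²) = 1.318×10^-13 J and ΔE = (4² − 1²)E_1 = 1.977×10^-12 J.
f = ΔE/h = 1.977×10^-12/6.63×10^-34 = 2.98×10^21 Hz.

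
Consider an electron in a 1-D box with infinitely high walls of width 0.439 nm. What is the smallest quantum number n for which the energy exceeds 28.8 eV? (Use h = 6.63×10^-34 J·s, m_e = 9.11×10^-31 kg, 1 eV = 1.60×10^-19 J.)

E_1 = h²/(8m_eL²) = 3.130×10^-19 J = 1.956 eV.
Need n² > 28.8/1.956 = 14.72, i.e. n > 3.837.
The smallest integer satisfying this is n = 4.

n = 4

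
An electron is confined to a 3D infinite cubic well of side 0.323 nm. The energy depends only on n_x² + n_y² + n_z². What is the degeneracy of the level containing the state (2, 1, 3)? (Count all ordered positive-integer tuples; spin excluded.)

degeneracy = 6

The level has n_x² + n_y² + n_z² = 14. The ordered positive-integer solutions are (1, 2, 3), (1, 3, 2), (2, 1, 3), (2, 3, 1), (3, 1, 2), (3, 2, 1).
That gives 6 states.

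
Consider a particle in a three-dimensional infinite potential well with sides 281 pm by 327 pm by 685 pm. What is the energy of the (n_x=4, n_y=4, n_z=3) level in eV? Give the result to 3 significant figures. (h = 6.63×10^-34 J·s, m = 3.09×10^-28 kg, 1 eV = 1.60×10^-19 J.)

E = 0.413 eV

For a 3D rectangular well E = (h²/8m)·Σ n_i²/L_i² = (6.63×10^-34)²/(8·3.09×10^-28) · [4²/(281 pm)² + 4²/(327 pm)² + 3²/(685 pm)²].
Evaluating gives E = 6.605×10^-20 J = 0.413 eV.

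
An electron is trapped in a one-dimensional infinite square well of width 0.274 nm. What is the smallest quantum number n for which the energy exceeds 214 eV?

n = 7

E_1 = h²/(8m_eL²) = 8.025×10^-19 J = 5.009 eV.
Need n² > 214/5.009 = 42.72, i.e. n > 6.536.
The smallest integer satisfying this is n = 7.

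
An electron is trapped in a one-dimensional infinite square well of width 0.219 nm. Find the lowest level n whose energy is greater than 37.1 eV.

n = 3

E_1 = h²/(8m_eL²) = 1.256×10^-18 J = 7.840 eV.
Need n² > 37.1/7.840 = 4.732, i.e. n > 2.175.
The smallest integer satisfying this is n = 3.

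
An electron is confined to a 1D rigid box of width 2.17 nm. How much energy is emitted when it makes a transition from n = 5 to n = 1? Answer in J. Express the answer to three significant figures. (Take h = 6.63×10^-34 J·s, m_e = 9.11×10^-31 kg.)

|ΔE| = 3.07×10^-19 J

E_1 = h²/(8m_eL²) = 1.281×10^-20 J.
|ΔE| = |5² − 1²|·E_1 = 24·1.281×10^-20 J = 3.07×10^-19 J.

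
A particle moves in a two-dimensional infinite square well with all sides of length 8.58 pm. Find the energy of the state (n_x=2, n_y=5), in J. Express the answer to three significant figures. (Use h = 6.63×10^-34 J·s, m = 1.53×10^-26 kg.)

For a 2D rectangular well E = (h²/8m)·Σ n_i²/L_i² = (6.63×10^-34)²/(8·1.53×10^-26) · [2²/(8.58 pm)² + 5²/(8.58 pm)²].
Evaluating gives E = 1.41×10^-18 J.

E = 1.41×10^-18 J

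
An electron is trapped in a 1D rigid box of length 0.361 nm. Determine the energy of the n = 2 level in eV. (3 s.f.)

For an infinite well E_n = n²h²/(8m_eL²), so E_1 = h²/(8m_eL²) = (6.626×10^-34)²/(8·9.109×10^-31·(3.61×10^-10 m)²) = 4.623×10^-19 J.
Then E_2 = 2²·E_1 = 4·4.623×10^-19 J = 1.849×10^-18 J.
Converting, E_2 = 1.849×10^-18 J / (1.602×10^-19 J/eV) = 11.5 eV.

E_2 = 11.5 eV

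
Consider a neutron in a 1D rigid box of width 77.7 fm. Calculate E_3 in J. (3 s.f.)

For an infinite well E_n = n²h²/(8m_nL²), so E_1 = h²/(8m_nL²) = (6.626×10^-34)²/(8·1.675×10^-27·(7.77×10^-14 m)²) = 5.427×10^-15 J.
Then E_3 = 3²·E_1 = 9·5.427×10^-15 J = 4.88×10^-14 J.

E_3 = 4.88×10^-14 J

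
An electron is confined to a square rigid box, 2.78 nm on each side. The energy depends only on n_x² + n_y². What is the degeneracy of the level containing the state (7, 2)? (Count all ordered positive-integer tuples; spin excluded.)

degeneracy = 2

The level has n_x² + n_y² = 53. The ordered positive-integer solutions are (2, 7), (7, 2).
That gives 2 states.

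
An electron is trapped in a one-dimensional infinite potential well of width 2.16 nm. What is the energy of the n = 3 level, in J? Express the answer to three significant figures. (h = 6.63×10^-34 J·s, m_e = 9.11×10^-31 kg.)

For an infinite well E_n = n²h²/(8m_eL²), so E_1 = h²/(8m_eL²) = (6.63×10^-34)²/(8·9.11×10^-31·(2.16×10^-9 m)²) = 1.293×10^-20 J.
Then E_3 = 3²·E_1 = 9·1.293×10^-20 J = 1.16×10^-19 J.

E_3 = 1.16×10^-19 J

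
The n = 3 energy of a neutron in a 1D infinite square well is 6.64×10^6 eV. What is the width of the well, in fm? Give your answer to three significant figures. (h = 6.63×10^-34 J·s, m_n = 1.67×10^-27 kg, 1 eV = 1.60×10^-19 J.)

L = 16.7 fm

From E_n = n²h²/(8m_nL²), L = n·h/√(8m_nE_n).
E_3 = 6.64×10^6 eV = 1.062×10^-12 J, so L = 3·6.63×10^-34/√(8·1.67×10^-27·1.062×10^-12) = 1.67×10^-14 m = 16.7 fm.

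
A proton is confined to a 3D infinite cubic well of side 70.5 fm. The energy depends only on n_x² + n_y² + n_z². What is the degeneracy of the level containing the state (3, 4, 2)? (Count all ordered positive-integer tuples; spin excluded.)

degeneracy = 6

The level has n_x² + n_y² + n_z² = 29. The ordered positive-integer solutions are (2, 3, 4), (2, 4, 3), (3, 2, 4), (3, 4, 2), (4, 2, 3), (4, 3, 2).
That gives 6 states.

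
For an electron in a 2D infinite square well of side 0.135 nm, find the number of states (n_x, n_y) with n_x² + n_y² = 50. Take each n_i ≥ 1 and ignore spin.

The level has n_x² + n_y² = 50. The ordered positive-integer solutions are (1, 7), (5, 5), (7, 1).
That gives 3 states.

degeneracy = 3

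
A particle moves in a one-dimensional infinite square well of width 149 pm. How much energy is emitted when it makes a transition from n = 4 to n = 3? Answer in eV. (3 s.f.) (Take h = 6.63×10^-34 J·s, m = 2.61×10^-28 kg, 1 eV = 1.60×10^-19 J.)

|ΔE| = 0.415 eV

E_1 = h²/(8mL²) = 9.483×10^-21 J.
|ΔE| = |4² − 3²|·E_1 = 7·9.483×10^-21 J = 6.638×10^-20 J = 0.415 eV.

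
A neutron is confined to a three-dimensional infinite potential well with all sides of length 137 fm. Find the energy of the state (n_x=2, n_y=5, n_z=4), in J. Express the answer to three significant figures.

E = 7.86×10^-14 J

For a 3D rectangular well E = (h²/8m_n)·Σ n_i²/L_i² = (6.626×10^-34)²/(8·1.675×10^-27) · [2²/(137 fm)² + 5²/(137 fm)² + 4²/(137 fm)²].
Evaluating gives E = 7.86×10^-14 J.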